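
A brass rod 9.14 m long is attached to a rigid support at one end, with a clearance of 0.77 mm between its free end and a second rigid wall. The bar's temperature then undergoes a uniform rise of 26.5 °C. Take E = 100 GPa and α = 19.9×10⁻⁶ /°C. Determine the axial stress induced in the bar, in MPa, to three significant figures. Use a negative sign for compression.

Free thermal expansion αLΔT = 19.9e-6 · 9140 · 26.5 = 4.82 mm.
The walls engage after the gap closes; constrained expansion = 4.82 − 0.77 = 4.05 mm.
The walls impose strain ε = −(4.05)/9140 = -4.4310e-04; σ = Eε = 100000 · -4.4310e-04 = -44.31 MPa.

-44.3 MPa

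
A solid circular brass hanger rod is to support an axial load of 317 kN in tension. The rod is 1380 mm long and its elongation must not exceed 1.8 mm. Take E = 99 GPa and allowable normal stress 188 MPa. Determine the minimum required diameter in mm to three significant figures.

55.9 mm

Required area A ≥ P/σ_allow = 317000/188 = 1686 mm².
For a solid circular section, d ≥ √(4A/π) = 46.33 mm.
Elongation limit: A ≥ PL/(Eδ_allow) = 317000·1380/(99000·1.8) = 2455 mm² ⇒ d ≥ 55.91 mm.
The elongation limit governs.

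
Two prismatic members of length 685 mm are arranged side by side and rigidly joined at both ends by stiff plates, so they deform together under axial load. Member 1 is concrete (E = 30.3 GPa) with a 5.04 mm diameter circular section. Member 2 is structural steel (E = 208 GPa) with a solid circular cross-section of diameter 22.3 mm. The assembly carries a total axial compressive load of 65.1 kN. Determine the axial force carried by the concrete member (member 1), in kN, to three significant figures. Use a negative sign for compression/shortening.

-0.481 kN

A_1 = 19.95 mm².
A_2 = 390.6 mm².
Equal strain + equilibrium ⇒ each member carries load in proportion to AE: A₁E₁ = 604500 N, A₂E₂ = 81240000 N, ΣAE = 81840000 N.
F₁ = P·A₁E₁/ΣAE = -65100·604500/81840000 = -480.8 N.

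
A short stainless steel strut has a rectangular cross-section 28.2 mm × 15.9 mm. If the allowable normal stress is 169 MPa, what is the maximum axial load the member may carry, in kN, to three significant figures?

75.8 kN

A = 448.4 mm².
P_max = σ_allow · A = 169 · 448.4 = 75780 N = 75.78 kN.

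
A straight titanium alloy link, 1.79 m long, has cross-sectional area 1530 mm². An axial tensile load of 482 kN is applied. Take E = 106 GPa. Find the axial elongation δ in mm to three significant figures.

5.32 mm

δ_mech = NL/(AE) = 482000·1790/(1530·106000) = 5.32 mm.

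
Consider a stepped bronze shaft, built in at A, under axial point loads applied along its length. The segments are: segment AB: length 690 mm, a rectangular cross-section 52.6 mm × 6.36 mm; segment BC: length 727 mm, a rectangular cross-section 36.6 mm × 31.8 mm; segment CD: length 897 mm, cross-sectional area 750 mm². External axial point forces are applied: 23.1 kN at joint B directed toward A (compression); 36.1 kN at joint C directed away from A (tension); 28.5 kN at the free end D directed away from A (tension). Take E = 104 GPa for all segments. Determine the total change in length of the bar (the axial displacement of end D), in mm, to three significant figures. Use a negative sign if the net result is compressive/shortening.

1.54 mm

Internal axial forces (sectioning from the free end, tension +): N_CD = 28.5 kN, N_BC = 64.6 kN, N_AB = 41.5 kN.
A_AB = 334.5 mm².
A_BC = 1164 mm².
δ_AB = 41500·690/(334.5·104000) = 0.823 mm
δ_BC = 64600·727/(1164·104000) = 0.388 mm
δ_CD = 28500·897/(750·104000) = 0.3277 mm
δ = Σδ_i = 1.539 mm.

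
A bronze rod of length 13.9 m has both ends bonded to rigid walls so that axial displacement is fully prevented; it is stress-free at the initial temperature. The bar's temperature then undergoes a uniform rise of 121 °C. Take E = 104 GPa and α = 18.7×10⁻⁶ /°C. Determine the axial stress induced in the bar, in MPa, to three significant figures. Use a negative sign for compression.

Free thermal expansion αLΔT = 18.7e-6 · 13900 · 121 = 31.45 mm.
The walls impose strain ε = −(31.45)/13900 = -2.2627e-03; σ = Eε = 104000 · -2.2627e-03 = -235.3 MPa.

-235 MPa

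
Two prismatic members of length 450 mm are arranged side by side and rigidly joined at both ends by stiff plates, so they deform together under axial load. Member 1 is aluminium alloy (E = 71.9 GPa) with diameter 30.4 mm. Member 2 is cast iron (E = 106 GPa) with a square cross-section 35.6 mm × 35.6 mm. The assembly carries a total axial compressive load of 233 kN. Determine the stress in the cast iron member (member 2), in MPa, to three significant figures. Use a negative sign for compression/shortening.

A_1 = 725.8 mm².
A_2 = 1267 mm².
Equal strain + equilibrium ⇒ each member carries load in proportion to AE: A₁E₁ = 52190000 N, A₂E₂ = 134300000 N, ΣAE = 186500000 N.
σ₂ = P·E₂/ΣAE = -233000·106000/186500000 = -132.4 MPa.

-132 MPa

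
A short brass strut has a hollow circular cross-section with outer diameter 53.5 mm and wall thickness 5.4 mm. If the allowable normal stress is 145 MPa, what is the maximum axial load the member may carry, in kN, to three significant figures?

118 kN

A = 816 mm².
P_max = σ_allow · A = 145 · 816 = 118300 N = 118.3 kN.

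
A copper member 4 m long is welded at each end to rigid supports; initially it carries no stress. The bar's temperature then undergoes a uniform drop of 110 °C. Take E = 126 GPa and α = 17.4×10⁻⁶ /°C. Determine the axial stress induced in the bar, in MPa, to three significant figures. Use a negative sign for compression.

241 MPa

Free thermal expansion αLΔT = 17.4e-6 · 4000 · -110 = -7.656 mm.
The walls impose strain ε = −(-7.656)/4000 = 1.9140e-03; σ = Eε = 126000 · 1.9140e-03 = 241.2 MPa.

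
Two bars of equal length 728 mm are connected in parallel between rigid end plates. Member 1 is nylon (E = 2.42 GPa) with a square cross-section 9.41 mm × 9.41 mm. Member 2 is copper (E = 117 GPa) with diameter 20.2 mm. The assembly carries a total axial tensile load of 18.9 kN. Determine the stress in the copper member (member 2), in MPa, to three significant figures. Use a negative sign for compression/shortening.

58.6 MPa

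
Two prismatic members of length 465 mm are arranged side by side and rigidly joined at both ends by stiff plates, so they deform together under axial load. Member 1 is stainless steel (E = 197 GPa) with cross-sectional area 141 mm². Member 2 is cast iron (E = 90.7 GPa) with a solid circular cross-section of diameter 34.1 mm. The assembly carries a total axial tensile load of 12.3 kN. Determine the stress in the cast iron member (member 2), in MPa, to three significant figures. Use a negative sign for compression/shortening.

10.1 MPa

A_2 = 913.3 mm².
Equal strain + equilibrium ⇒ each member carries load in proportion to AE: A₁E₁ = 27780000 N, A₂E₂ = 82830000 N, ΣAE = 110600000 N.
σ₂ = P·E₂/ΣAE = 12300·90700/110600000 = 10.09 MPa.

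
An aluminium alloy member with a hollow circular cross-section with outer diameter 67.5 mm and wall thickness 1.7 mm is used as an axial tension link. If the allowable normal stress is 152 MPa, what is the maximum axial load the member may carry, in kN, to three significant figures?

53.4 kN

A = 351.4 mm².
P_max = σ_allow · A = 152 · 351.4 = 53420 N = 53.42 kN.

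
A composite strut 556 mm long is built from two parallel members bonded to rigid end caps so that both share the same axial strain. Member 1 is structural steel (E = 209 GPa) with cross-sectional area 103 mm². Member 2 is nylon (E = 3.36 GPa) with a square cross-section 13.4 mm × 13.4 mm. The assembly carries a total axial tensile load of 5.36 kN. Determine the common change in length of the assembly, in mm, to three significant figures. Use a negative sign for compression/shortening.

A_2 = 179.6 mm².
Equal strain + equilibrium ⇒ each member carries load in proportion to AE: A₁E₁ = 21530000 N, A₂E₂ = 603300 N, ΣAE = 22130000 N.
δ = PL/ΣAE = 5360·556/22130000 = 0.1347 mm.

0.135 mm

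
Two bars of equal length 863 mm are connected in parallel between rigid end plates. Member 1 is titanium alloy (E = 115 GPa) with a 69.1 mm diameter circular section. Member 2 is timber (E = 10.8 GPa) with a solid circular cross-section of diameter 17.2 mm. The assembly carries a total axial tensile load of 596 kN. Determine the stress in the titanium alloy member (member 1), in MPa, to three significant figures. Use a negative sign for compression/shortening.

A_1 = 3750 mm².
A_2 = 232.4 mm².
Equal strain + equilibrium ⇒ each member carries load in proportion to AE: A₁E₁ = 431300000 N, A₂E₂ = 2509000 N, ΣAE = 433800000 N.
σ₁ = P·E₁/ΣAE = 596000·115000/433800000 = 158 MPa.

158 MPa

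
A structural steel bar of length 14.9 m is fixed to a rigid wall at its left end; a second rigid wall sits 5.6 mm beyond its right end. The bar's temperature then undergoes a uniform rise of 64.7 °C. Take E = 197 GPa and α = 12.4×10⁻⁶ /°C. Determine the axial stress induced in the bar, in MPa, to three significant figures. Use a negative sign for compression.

-84.0 MPa

Free thermal expansion αLΔT = 12.4e-6 · 14900 · 64.7 = 11.95 mm.
The walls engage after the gap closes; constrained expansion = 11.95 − 5.6 = 6.354 mm.
The walls impose strain ε = −(6.354)/14900 = -4.2644e-04; σ = Eε = 197000 · -4.2644e-04 = -84.01 MPa.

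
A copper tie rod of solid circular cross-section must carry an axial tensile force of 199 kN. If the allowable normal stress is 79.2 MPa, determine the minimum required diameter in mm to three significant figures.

Required area A ≥ P/σ_allow = 199000/79.2 = 2513 mm².
For a solid circular section, d ≥ √(4A/π) = 56.56 mm.

56.6 mm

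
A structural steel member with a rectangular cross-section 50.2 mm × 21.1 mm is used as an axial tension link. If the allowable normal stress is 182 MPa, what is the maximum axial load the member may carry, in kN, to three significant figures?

A = 1059 mm².
P_max = σ_allow · A = 182 · 1059 = 192800 N = 192.8 kN.

193 kN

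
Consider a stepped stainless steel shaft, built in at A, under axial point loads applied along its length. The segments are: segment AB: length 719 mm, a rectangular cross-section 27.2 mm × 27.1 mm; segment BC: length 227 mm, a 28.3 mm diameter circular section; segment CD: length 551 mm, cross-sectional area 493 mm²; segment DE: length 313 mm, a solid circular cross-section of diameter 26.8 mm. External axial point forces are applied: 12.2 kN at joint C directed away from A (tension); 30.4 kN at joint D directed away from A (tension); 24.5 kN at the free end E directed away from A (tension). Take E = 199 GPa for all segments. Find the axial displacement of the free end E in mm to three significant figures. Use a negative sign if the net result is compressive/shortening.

0.827 mm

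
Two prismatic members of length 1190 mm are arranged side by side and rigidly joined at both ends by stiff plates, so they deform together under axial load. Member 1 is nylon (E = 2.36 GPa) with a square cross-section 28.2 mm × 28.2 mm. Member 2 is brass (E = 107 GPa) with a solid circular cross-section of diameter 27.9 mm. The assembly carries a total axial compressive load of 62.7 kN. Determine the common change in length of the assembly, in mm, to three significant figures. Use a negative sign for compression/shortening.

-1.11 mm

A_1 = 795.2 mm².
A_2 = 611.4 mm².
Equal strain + equilibrium ⇒ each member carries load in proportion to AE: A₁E₁ = 1877000 N, A₂E₂ = 65420000 N, ΣAE = 67290000 N.
δ = PL/ΣAE = -62700·1190/67290000 = -1.109 mm.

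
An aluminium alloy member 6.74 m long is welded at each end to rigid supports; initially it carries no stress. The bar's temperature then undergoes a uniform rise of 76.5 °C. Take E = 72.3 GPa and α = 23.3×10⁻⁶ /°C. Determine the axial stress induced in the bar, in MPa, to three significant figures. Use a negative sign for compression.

-129 MPa

Free thermal expansion αLΔT = 23.3e-6 · 6740 · 76.5 = 12.01 mm.
The walls impose strain ε = −(12.01)/6740 = -1.7825e-03; σ = Eε = 72300 · -1.7825e-03 = -128.9 MPa.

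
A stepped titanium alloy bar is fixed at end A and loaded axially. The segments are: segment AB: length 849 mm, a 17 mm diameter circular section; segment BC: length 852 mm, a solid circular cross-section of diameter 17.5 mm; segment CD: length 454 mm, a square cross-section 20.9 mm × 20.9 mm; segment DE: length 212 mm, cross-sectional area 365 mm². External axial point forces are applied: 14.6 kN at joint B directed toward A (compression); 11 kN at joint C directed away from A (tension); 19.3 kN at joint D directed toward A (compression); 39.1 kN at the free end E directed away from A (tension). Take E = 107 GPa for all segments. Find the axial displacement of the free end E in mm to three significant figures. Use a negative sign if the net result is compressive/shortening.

1.99 mm

Internal axial forces (sectioning from the free end, tension +): N_DE = 39.1 kN, N_CD = 19.8 kN, N_BC = 30.8 kN, N_AB = 16.2 kN.
A_AB = 227 mm².
A_BC = 240.5 mm².
A_CD = 436.8 mm².
δ_AB = 16200·849/(227·107000) = 0.5663 mm
δ_BC = 30800·852/(240.5·107000) = 1.02 mm
δ_CD = 19800·454/(436.8·107000) = 0.1923 mm
δ_DE = 39100·212/(365·107000) = 0.2122 mm
δ = Σδ_i = 1.991 mm.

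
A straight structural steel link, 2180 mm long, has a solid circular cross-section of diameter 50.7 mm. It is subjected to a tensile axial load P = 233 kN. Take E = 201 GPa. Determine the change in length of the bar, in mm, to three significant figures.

A = 2019 mm².
δ_mech = NL/(AE) = 233000·2180/(2019·201000) = 1.252 mm.

1.25 mm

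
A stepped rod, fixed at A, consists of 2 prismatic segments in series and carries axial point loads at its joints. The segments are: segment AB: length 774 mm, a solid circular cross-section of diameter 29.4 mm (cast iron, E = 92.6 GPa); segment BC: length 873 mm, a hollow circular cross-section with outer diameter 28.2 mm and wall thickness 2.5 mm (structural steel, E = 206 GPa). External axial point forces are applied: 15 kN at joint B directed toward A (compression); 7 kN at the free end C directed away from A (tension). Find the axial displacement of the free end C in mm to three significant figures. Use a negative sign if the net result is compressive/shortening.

0.0485 mm

Internal axial forces (sectioning from the free end, tension +): N_BC = 7 kN, N_AB = -8 kN.
A_AB = 678.9 mm².
A_BC = 201.8 mm².
δ_AB = -8000·774/(678.9·92600) = -0.0985 mm
δ_BC = 7000·873/(201.8·206000) = 0.147 mm
δ = Σδ_i = 0.04847 mm.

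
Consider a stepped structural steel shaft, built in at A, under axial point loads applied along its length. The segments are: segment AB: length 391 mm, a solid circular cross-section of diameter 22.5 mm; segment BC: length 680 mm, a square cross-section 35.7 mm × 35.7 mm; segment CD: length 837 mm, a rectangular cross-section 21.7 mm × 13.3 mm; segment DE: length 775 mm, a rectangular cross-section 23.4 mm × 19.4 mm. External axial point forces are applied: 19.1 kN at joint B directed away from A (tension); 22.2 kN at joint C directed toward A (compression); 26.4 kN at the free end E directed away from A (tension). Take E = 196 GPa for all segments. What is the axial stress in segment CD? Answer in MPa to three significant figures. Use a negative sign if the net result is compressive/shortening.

91.5 MPa

Internal axial forces (sectioning from the free end, tension +): N_DE = 26.4 kN, N_CD = 26.4 kN, N_BC = 4.2 kN, N_AB = 23.3 kN.
A_CD = 288.6 mm².
σ_CD = N_CD/A_CD = 26400/288.6 = 91.47 MPa.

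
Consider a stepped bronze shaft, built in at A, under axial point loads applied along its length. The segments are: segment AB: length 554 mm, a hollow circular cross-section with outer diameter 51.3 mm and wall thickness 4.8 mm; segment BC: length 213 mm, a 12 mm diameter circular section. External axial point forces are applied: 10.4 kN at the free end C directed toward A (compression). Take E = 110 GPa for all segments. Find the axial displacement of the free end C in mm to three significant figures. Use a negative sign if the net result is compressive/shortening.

-0.253 mm

Internal axial forces (sectioning from the free end, tension +): N_BC = -10.4 kN, N_AB = -10.4 kN.
A_AB = 701.2 mm².
A_BC = 113.1 mm².
δ_AB = -10400·554/(701.2·110000) = -0.0747 mm
δ_BC = -10400·213/(113.1·110000) = -0.1781 mm
δ = Σδ_i = -0.2528 mm.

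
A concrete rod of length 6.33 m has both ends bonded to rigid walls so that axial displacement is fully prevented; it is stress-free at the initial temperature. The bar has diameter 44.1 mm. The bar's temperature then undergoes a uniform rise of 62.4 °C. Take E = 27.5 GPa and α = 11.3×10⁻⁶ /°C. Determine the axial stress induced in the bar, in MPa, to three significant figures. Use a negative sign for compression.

Free thermal expansion αLΔT = 11.3e-6 · 6330 · 62.4 = 4.463 mm.
The walls impose strain ε = −(4.463)/6330 = -7.0512e-04; σ = Eε = 27500 · -7.0512e-04 = -19.39 MPa.

-19.4 MPa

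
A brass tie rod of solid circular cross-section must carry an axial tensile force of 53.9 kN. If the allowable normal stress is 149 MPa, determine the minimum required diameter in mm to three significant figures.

Required area A ≥ P/σ_allow = 53900/149 = 361.7 mm².
For a solid circular section, d ≥ √(4A/π) = 21.46 mm.

21.5 mm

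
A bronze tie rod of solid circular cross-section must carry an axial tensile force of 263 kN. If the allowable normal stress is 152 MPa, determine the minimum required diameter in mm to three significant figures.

46.9 mm

Required area A ≥ P/σ_allow = 263000/152 = 1730 mm².
For a solid circular section, d ≥ √(4A/π) = 46.94 mm.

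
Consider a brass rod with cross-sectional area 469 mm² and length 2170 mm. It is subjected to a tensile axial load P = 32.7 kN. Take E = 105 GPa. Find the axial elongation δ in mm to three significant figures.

1.44 mm

δ_mech = NL/(AE) = 32700·2170/(469·105000) = 1.441 mm.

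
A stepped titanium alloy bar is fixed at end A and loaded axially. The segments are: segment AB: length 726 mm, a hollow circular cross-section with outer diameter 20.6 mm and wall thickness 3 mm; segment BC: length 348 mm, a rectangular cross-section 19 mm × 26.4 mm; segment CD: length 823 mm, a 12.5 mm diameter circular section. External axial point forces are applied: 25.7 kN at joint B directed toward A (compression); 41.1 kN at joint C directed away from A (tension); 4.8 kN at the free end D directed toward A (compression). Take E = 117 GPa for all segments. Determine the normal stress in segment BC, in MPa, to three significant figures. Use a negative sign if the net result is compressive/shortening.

Internal axial forces (sectioning from the free end, tension +): N_CD = -4.8 kN, N_BC = 36.3 kN, N_AB = 10.6 kN.
A_BC = 501.6 mm².
σ_BC = N_BC/A_BC = 36300/501.6 = 72.37 MPa.

72.4 MPa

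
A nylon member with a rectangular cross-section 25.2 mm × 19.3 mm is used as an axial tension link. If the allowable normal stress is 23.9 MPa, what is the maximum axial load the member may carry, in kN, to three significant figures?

A = 486.4 mm².
P_max = σ_allow · A = 23.9 · 486.4 = 11620 N = 11.62 kN.

11.6 kN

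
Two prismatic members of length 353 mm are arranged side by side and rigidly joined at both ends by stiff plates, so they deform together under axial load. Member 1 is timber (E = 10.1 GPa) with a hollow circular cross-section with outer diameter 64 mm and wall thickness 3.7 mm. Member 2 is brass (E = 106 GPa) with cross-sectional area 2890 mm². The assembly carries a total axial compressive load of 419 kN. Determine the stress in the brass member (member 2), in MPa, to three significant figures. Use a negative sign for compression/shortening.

-142 MPa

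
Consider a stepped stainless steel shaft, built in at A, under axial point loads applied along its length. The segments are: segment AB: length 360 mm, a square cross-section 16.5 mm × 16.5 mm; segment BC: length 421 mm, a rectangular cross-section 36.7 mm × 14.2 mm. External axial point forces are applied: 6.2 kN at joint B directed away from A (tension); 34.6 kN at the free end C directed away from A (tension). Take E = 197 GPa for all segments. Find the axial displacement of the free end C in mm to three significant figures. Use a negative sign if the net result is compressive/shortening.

0.416 mm

Internal axial forces (sectioning from the free end, tension +): N_BC = 34.6 kN, N_AB = 40.8 kN.
A_AB = 272.2 mm².
A_BC = 521.1 mm².
δ_AB = 40800·360/(272.2·197000) = 0.2739 mm
δ_BC = 34600·421/(521.1·197000) = 0.1419 mm
δ = Σδ_i = 0.4157 mm.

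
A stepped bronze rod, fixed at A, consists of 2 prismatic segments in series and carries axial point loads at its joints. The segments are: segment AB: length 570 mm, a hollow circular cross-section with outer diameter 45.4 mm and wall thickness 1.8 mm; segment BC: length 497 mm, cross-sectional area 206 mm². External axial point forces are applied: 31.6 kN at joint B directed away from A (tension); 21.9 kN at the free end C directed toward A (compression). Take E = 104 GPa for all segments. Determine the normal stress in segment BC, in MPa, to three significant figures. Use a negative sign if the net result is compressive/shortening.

Internal axial forces (sectioning from the free end, tension +): N_BC = -21.9 kN, N_AB = 9.7 kN.
σ_BC = N_BC/A_BC = -21900/206 = -106.3 MPa.

-106 MPa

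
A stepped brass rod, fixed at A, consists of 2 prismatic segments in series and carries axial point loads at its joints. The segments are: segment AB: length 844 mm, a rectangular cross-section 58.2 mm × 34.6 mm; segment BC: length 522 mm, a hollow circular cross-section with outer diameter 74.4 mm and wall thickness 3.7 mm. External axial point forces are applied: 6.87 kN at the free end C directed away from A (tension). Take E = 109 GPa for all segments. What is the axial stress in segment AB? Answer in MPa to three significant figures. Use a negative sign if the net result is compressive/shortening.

3.41 MPa

Internal axial forces (sectioning from the free end, tension +): N_BC = 6.87 kN, N_AB = 6.87 kN.
A_AB = 2014 mm².
σ_AB = N_AB/A_AB = 6870/2014 = 3.412 MPa.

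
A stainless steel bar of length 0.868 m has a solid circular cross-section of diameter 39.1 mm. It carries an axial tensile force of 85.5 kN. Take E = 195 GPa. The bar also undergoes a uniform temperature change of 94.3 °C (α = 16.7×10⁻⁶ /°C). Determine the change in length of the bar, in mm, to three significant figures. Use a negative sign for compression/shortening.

1.68 mm

A = 1201 mm².
δ_mech = NL/(AE) = 85500·868/(1201·195000) = 0.317 mm.
δ_thermal = αLΔT = 16.7e-6·868·94.3 = 1.367 mm.
δ = δ_mech + δ_thermal = 1.684 mm.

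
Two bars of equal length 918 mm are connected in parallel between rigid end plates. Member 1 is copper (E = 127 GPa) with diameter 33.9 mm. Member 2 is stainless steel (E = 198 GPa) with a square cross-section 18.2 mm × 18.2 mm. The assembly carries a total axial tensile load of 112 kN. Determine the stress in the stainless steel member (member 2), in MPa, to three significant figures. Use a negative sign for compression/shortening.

A_1 = 902.6 mm².
A_2 = 331.2 mm².
Equal strain + equilibrium ⇒ each member carries load in proportion to AE: A₁E₁ = 114600000 N, A₂E₂ = 65590000 N, ΣAE = 180200000 N.
σ₂ = P·E₂/ΣAE = 112000·198000/180200000 = 123.1 MPa.

123 MPa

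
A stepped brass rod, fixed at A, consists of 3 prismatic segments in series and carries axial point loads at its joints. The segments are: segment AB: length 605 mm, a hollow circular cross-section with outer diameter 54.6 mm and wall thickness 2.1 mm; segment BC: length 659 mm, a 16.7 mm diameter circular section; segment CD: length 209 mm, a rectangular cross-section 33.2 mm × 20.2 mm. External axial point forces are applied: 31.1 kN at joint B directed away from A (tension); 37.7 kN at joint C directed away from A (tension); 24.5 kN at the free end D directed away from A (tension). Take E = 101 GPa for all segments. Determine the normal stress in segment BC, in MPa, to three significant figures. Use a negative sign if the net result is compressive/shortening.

284 MPa

Internal axial forces (sectioning from the free end, tension +): N_CD = 24.5 kN, N_BC = 62.2 kN, N_AB = 93.3 kN.
A_BC = 219 mm².
σ_BC = N_BC/A_BC = 62200/219 = 284 MPa.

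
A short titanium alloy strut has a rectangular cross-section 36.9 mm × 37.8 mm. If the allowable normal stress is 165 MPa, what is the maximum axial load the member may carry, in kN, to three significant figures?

230 kN

A = 1395 mm².
P_max = σ_allow · A = 165 · 1395 = 230100 N = 230.1 kN.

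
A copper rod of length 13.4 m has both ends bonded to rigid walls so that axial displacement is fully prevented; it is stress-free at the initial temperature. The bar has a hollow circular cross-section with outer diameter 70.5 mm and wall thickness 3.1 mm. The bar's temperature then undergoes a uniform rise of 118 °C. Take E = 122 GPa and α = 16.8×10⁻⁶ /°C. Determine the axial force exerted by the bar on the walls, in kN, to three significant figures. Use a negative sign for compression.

Free thermal expansion αLΔT = 16.8e-6 · 13400 · 118 = 26.56 mm.
The walls impose strain ε = −(26.56)/13400 = -1.9824e-03; σ = Eε = 122000 · -1.9824e-03 = -241.9 MPa.
Wall reaction R = σ·A = -241.9·656.4 = -158800 N = -158.8 kN.

-159 kN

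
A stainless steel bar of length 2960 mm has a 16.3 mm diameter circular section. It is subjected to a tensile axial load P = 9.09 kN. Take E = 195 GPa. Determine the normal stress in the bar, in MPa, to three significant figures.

A = 208.7 mm².
σ = N/A = 9090/208.7 = 43.56 MPa.

43.6 MPa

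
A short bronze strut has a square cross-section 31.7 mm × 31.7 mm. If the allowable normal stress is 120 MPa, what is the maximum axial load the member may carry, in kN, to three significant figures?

121 kN

A = 1005 mm².
P_max = σ_allow · A = 120 · 1005 = 120600 N = 120.6 kN.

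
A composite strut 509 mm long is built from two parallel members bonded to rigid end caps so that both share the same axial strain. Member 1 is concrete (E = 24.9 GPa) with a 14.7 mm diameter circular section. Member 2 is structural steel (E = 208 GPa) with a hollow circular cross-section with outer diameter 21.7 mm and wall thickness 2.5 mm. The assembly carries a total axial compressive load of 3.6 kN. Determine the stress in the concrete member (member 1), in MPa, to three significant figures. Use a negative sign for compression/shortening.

-2.52 MPa

A_1 = 169.7 mm².
A_2 = 150.8 mm².
Equal strain + equilibrium ⇒ each member carries load in proportion to AE: A₁E₁ = 4226000 N, A₂E₂ = 31370000 N, ΣAE = 35590000 N.
σ₁ = P·E₁/ΣAE = -3600·24900/35590000 = -2.519 MPa.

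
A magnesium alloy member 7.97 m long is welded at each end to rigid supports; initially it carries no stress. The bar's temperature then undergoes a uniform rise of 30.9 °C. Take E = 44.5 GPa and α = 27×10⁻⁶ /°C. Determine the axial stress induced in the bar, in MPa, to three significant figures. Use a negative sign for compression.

-37.1 MPa

Free thermal expansion αLΔT = 27e-6 · 7970 · 30.9 = 6.649 mm.
The walls impose strain ε = −(6.649)/7970 = -8.3430e-04; σ = Eε = 44500 · -8.3430e-04 = -37.13 MPa.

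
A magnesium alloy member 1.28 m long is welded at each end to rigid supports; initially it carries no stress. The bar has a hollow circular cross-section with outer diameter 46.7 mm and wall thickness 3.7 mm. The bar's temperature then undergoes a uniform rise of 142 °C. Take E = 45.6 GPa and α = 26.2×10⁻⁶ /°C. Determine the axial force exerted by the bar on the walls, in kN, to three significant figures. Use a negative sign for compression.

-84.8 kN

Free thermal expansion αLΔT = 26.2e-6 · 1280 · 142 = 4.762 mm.
The walls impose strain ε = −(4.762)/1280 = -3.7204e-03; σ = Eε = 45600 · -3.7204e-03 = -169.7 MPa.
Wall reaction R = σ·A = -169.7·499.8 = -84800 N = -84.8 kN.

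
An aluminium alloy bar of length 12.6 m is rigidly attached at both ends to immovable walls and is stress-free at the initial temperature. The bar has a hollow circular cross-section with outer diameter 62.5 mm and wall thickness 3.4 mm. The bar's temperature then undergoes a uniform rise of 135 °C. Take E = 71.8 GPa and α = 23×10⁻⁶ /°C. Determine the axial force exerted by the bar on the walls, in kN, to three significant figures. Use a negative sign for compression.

Free thermal expansion αLΔT = 23e-6 · 12600 · 135 = 39.12 mm.
The walls impose strain ε = −(39.12)/12600 = -3.1050e-03; σ = Eε = 71800 · -3.1050e-03 = -222.9 MPa.
Wall reaction R = σ·A = -222.9·631.3 = -140700 N = -140.7 kN.

-141 kN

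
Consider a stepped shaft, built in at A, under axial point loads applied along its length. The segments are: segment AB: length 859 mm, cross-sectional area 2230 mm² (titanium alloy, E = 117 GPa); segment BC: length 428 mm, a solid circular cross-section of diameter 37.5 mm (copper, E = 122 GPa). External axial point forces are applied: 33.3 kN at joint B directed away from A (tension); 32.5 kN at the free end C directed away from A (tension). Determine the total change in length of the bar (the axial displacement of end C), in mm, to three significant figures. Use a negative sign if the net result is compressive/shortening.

0.320 mm

Internal axial forces (sectioning from the free end, tension +): N_BC = 32.5 kN, N_AB = 65.8 kN.
A_BC = 1104 mm².
δ_AB = 65800·859/(2230·117000) = 0.2166 mm
δ_BC = 32500·428/(1104·122000) = 0.1032 mm
δ = Σδ_i = 0.3199 mm.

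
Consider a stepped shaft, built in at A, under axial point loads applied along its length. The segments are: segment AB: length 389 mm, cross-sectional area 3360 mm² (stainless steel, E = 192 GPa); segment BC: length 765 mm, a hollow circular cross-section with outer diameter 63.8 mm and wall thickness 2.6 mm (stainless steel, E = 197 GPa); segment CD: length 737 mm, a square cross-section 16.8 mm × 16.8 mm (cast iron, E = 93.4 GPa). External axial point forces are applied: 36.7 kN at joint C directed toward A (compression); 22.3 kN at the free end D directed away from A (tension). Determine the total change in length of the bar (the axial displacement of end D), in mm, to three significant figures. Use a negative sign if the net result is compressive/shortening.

Internal axial forces (sectioning from the free end, tension +): N_CD = 22.3 kN, N_BC = -14.4 kN, N_AB = -14.4 kN.
A_BC = 499.9 mm².
A_CD = 282.2 mm².
δ_AB = -14400·389/(3360·192000) = -0.008683 mm
δ_BC = -14400·765/(499.9·197000) = -0.1119 mm
δ_CD = 22300·737/(282.2·93400) = 0.6235 mm
δ = Σδ_i = 0.5029 mm.

0.503 mm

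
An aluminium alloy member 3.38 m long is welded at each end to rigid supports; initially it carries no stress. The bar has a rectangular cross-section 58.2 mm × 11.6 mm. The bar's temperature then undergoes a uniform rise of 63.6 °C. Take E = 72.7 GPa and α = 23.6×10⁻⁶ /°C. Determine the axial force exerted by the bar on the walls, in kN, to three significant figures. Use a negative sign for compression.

-73.7 kN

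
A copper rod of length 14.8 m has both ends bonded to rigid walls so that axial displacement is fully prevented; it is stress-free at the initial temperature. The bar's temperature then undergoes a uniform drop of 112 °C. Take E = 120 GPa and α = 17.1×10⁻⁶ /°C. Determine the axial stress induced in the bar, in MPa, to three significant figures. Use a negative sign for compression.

Free thermal expansion αLΔT = 17.1e-6 · 14800 · -112 = -28.34 mm.
The walls impose strain ε = −(-28.34)/14800 = 1.9152e-03; σ = Eε = 120000 · 1.9152e-03 = 229.8 MPa.

230 MPa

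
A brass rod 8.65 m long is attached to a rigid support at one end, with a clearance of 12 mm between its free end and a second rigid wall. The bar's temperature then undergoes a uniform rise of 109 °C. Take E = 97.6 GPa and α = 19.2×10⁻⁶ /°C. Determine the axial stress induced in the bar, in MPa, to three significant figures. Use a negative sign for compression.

-68.9 MPa

Free thermal expansion αLΔT = 19.2e-6 · 8650 · 109 = 18.1 mm.
The walls engage after the gap closes; constrained expansion = 18.1 − 12 = 6.103 mm.
The walls impose strain ε = −(6.103)/8650 = -7.0552e-04; σ = Eε = 97600 · -7.0552e-04 = -68.86 MPa.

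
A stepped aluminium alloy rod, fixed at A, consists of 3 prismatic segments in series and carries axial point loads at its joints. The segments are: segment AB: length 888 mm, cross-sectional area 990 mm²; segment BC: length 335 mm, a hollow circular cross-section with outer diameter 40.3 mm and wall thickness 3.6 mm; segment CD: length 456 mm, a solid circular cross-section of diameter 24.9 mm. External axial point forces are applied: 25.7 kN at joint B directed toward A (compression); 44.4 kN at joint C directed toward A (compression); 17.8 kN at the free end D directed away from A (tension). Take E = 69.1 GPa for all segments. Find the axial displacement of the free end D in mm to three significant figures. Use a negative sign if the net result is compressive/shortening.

-0.748 mm

Internal axial forces (sectioning from the free end, tension +): N_CD = 17.8 kN, N_BC = -26.6 kN, N_AB = -52.3 kN.
A_BC = 415.1 mm².
A_CD = 487 mm².
δ_AB = -52300·888/(990·69100) = -0.6789 mm
δ_BC = -26600·335/(415.1·69100) = -0.3107 mm
δ_CD = 17800·456/(487·69100) = 0.2412 mm
δ = Σδ_i = -0.7484 mm.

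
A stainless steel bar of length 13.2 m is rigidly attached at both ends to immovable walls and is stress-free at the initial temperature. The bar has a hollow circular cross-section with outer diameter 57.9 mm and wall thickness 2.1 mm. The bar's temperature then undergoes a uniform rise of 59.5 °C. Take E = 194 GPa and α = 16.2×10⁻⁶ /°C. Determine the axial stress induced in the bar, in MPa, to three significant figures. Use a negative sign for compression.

Free thermal expansion αLΔT = 16.2e-6 · 13200 · 59.5 = 12.72 mm.
The walls impose strain ε = −(12.72)/13200 = -9.6390e-04; σ = Eε = 194000 · -9.6390e-04 = -187 MPa.

-187 MPa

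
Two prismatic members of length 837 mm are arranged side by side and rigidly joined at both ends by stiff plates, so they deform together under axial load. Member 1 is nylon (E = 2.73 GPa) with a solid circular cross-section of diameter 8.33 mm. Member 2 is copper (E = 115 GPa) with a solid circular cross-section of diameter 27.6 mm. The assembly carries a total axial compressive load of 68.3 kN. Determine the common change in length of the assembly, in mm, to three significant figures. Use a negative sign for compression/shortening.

A_1 = 54.5 mm².
A_2 = 598.3 mm².
Equal strain + equilibrium ⇒ each member carries load in proportion to AE: A₁E₁ = 148800 N, A₂E₂ = 68800000 N, ΣAE = 68950000 N.
δ = PL/ΣAE = -68300·837/68950000 = -0.8291 mm.

-0.829 mm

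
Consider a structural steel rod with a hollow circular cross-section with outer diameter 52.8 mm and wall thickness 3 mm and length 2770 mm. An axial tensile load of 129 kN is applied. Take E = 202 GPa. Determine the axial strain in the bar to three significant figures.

0.00136

A = 469.4 mm².
σ = N/A = 274.8 MPa; ε = σ/E = 274.8/202000 = 1.361e-03.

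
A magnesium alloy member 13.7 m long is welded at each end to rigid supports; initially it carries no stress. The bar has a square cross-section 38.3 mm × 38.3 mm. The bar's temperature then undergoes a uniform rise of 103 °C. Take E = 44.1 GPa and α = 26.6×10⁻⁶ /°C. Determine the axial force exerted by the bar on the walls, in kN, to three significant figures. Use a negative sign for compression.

-177 kN

Free thermal expansion αLΔT = 26.6e-6 · 13700 · 103 = 37.54 mm.
The walls impose strain ε = −(37.54)/13700 = -2.7398e-03; σ = Eε = 44100 · -2.7398e-03 = -120.8 MPa.
Wall reaction R = σ·A = -120.8·1467 = -177200 N = -177.2 kN.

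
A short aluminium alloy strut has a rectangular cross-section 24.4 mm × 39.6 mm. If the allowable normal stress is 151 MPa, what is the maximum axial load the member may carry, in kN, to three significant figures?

146 kN

A = 966.2 mm².
P_max = σ_allow · A = 151 · 966.2 = 145900 N = 145.9 kN.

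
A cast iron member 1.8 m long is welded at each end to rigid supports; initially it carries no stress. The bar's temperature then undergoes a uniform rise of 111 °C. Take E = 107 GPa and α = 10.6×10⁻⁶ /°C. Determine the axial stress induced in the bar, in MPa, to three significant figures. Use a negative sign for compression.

Free thermal expansion αLΔT = 10.6e-6 · 1800 · 111 = 2.118 mm.
The walls impose strain ε = −(2.118)/1800 = -1.1766e-03; σ = Eε = 107000 · -1.1766e-03 = -125.9 MPa.

-126 MPa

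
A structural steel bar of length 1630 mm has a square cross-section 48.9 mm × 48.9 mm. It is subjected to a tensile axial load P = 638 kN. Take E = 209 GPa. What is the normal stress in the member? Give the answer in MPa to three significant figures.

267 MPa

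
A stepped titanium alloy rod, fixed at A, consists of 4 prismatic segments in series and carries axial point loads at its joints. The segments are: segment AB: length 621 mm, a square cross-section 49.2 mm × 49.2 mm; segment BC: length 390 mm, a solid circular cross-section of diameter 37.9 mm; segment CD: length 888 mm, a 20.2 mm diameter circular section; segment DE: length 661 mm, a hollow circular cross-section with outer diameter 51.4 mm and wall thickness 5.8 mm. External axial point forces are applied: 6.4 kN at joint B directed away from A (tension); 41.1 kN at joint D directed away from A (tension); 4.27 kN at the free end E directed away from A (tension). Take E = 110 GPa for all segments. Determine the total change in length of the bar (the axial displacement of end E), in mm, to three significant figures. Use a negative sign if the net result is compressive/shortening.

1.44 mm

Internal axial forces (sectioning from the free end, tension +): N_DE = 4.27 kN, N_CD = 45.37 kN, N_BC = 45.37 kN, N_AB = 51.77 kN.
A_AB = 2421 mm².
A_BC = 1128 mm².
A_CD = 320.5 mm².
A_DE = 830.9 mm².
δ_AB = 51770·621/(2421·110000) = 0.1207 mm
δ_BC = 45370·390/(1128·110000) = 0.1426 mm
δ_CD = 45370·888/(320.5·110000) = 1.143 mm
δ_DE = 4270·661/(830.9·110000) = 0.03088 mm
δ = Σδ_i = 1.437 mm.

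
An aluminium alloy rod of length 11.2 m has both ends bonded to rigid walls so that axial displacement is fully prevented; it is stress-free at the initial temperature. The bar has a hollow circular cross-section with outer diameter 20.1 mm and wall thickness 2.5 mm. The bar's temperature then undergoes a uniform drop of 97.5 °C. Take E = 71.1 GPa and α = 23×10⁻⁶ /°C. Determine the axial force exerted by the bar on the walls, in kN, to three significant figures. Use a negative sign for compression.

22.0 kN

Free thermal expansion αLΔT = 23e-6 · 11200 · -97.5 = -25.12 mm.
The walls impose strain ε = −(-25.12)/11200 = 2.2425e-03; σ = Eε = 71100 · 2.2425e-03 = 159.4 MPa.
Wall reaction R = σ·A = 159.4·138.2 = 22040 N = 22.04 kN.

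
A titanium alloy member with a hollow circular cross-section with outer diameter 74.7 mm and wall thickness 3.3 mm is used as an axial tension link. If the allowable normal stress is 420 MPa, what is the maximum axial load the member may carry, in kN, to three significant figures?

311 kN

A = 740.2 mm².
P_max = σ_allow · A = 420 · 740.2 = 310900 N = 310.9 kN.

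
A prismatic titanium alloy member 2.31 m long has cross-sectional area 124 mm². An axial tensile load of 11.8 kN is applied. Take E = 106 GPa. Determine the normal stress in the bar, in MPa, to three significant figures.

95.2 MPa

σ = N/A = 11800/124 = 95.16 MPa.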